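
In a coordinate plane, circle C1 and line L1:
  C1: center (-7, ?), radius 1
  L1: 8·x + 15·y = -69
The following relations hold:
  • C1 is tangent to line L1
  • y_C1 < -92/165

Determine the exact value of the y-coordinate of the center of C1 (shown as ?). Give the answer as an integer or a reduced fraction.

1. [C1‖L1]  y_C1² + (26/15)y_C1 − 8/15 = 0  ⇒  y_C1 = -2 or 4/15
2. given y_C1 < -92/165: keep -2

-2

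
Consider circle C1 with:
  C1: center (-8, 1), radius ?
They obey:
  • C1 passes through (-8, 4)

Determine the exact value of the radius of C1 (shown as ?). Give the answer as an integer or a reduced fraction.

3

1. [C1∋P]  r_C1² − 9 = 0  ⇒  r_C1 = 3 (r>0 drops 1)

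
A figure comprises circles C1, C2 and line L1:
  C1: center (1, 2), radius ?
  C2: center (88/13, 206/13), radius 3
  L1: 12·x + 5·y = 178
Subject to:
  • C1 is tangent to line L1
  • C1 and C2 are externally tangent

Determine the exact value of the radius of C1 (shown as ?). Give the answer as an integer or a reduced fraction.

1. [C1‖L1]  r_C1² − 144 = 0  ⇒  r_C1 = 12 (r>0 drops 1)
2. [ext C1·C2]  r_C1² + 6r_C1 − 216 = 0  ⇒  r_C1 = 12 (r>0 drops 1)

12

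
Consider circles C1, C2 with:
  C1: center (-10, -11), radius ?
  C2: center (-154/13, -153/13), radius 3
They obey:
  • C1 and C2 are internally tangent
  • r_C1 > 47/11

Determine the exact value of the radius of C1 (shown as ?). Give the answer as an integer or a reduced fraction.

1. [int C1,C2]  r_C1² − 6r_C1 + 5 = 0  ⇒  r_C1 = 1 or 5
2. given r_C1 > 47/11: keep 5

5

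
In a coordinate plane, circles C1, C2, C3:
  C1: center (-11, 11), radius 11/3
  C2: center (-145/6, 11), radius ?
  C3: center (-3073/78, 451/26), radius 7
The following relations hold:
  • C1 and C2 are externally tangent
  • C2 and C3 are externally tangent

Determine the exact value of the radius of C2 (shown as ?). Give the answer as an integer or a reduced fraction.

19/2

1. [ext C1·C2]  r_C2² + (22/3)r_C2 − 1919/12 = 0  ⇒  r_C2 = 19/2 (r>0 drops 1)
2. [ext C2·C3]  r_C2² + 14r_C2 − 893/4 = 0  ⇒  r_C2 = 19/2 (r>0 drops 1)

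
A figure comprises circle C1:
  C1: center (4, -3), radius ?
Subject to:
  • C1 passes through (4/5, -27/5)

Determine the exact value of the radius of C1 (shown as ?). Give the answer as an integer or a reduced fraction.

4

1. [C1∋P]  r_C1² − 16 = 0  ⇒  r_C1 = 4 (r>0 drops 1)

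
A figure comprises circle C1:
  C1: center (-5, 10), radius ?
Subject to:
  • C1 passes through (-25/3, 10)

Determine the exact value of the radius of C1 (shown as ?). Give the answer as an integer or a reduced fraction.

10/3

1. [C1∋P]  r_C1² − 100/9 = 0  ⇒  r_C1 = 10/3 (r>0 drops 1)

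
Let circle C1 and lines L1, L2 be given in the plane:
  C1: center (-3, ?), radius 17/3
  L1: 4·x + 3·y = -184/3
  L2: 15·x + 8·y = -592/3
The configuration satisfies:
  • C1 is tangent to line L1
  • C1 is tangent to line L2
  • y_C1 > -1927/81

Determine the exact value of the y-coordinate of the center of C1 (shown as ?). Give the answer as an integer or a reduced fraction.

-7

1. [C1‖L1]  y_C1² + (296/9)y_C1 + 1631/9 = 0  ⇒  y_C1 = -233/9 or -7
2. [C1‖L2]  y_C1² + (457/12)y_C1 + 2611/12 = 0  ⇒  y_C1 = -373/12 or -7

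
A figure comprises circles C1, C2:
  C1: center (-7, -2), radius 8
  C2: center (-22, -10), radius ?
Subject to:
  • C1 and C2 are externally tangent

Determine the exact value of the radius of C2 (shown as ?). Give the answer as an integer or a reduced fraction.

1. [ext C1·C2]  r_C2² + 16r_C2 − 225 = 0  ⇒  r_C2 = 9 (r>0 drops 1)

9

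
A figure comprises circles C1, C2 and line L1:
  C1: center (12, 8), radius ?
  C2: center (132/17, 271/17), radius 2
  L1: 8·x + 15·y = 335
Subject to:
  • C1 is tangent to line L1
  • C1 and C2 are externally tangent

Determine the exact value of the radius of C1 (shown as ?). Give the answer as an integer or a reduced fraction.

1. [C1‖L1]  r_C1² − 49 = 0  ⇒  r_C1 = 7 (r>0 drops 1)
2. [ext C1·C2]  r_C1² + 4r_C1 − 77 = 0  ⇒  r_C1 = 7 (r>0 drops 1)

7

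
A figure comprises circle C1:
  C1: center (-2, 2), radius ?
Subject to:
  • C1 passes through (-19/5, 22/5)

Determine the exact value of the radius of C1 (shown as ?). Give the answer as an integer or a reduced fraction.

1. [C1∋P]  r_C1² − 9 = 0  ⇒  r_C1 = 3 (r>0 drops 1)

3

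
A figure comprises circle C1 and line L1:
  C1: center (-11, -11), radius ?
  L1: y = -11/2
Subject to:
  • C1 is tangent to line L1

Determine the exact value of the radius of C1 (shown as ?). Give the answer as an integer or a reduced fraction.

1. [C1‖L1]  r_C1² − 121/4 = 0  ⇒  r_C1 = 11/2 (r>0 drops 1)

11/2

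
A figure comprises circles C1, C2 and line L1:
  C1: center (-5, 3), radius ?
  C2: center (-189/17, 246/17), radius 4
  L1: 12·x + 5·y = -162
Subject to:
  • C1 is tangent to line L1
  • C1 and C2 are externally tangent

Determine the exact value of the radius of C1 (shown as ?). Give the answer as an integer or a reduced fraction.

1. [C1‖L1]  r_C1² − 81 = 0  ⇒  r_C1 = 9 (r>0 drops 1)
2. [ext C1·C2]  r_C1² + 8r_C1 − 153 = 0  ⇒  r_C1 = 9 (r>0 drops 1)

9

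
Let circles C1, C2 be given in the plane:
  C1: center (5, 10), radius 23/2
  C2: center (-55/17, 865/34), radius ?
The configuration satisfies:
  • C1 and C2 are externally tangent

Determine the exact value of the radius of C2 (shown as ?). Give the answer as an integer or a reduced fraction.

1. [ext C1·C2]  r_C2² + 23r_C2 − 174 = 0  ⇒  r_C2 = 6 (r>0 drops 1)

6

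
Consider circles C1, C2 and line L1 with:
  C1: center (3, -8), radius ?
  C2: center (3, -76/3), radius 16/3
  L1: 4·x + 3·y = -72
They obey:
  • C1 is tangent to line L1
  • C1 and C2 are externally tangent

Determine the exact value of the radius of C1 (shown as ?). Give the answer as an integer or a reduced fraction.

12

1. [C1‖L1]  r_C1² − 144 = 0  ⇒  r_C1 = 12 (r>0 drops 1)
2. [ext C1·C2]  r_C1² + (32/3)r_C1 − 272 = 0  ⇒  r_C1 = 12 (r>0 drops 1)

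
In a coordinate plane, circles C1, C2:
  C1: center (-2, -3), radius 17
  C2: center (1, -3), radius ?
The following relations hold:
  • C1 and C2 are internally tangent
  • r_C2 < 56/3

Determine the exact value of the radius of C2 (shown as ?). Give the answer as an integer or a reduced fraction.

1. [int C1,C2]  r_C2² − 34r_C2 + 280 = 0  ⇒  r_C2 = 14 or 20
2. given r_C2 < 56/3: keep 14

14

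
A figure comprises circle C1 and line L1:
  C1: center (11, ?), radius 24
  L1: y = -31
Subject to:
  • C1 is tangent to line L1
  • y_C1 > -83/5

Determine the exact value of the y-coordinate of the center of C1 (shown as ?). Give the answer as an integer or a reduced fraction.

-7

1. [C1‖L1]  y_C1² + 62y_C1 + 385 = 0  ⇒  y_C1 = -55 or -7
2. given y_C1 > -83/5: keep -7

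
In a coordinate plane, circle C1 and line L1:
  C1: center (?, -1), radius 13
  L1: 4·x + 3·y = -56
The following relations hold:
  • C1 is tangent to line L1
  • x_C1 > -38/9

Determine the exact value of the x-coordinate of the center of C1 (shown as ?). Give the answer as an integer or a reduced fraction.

3

1. [C1‖L1]  x_C1² + (53/2)x_C1 − 177/2 = 0  ⇒  x_C1 = -59/2 or 3
2. given x_C1 > -38/9: keep 3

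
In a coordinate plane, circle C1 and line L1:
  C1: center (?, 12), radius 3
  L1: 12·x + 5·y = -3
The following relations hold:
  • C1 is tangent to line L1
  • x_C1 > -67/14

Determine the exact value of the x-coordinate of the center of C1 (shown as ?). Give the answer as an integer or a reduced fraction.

1. [C1‖L1]  x_C1² + (21/2)x_C1 + 17 = 0  ⇒  x_C1 = -17/2 or -2
2. given x_C1 > -67/14: keep -2

-2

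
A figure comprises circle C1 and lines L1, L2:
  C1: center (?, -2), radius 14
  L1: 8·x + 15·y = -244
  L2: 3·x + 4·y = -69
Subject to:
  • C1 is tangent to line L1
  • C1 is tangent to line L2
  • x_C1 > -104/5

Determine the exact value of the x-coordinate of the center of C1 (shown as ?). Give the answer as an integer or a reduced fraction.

1. [C1‖L1]  x_C1² + (107/2)x_C1 − 339/2 = 0  ⇒  x_C1 = -113/2 or 3
2. [C1‖L2]  x_C1² + (122/3)x_C1 − 131 = 0  ⇒  x_C1 = -131/3 or 3

3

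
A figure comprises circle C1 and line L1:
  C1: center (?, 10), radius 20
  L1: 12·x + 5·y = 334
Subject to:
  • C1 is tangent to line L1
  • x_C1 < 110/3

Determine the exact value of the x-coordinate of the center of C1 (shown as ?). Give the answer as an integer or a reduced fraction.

1. [C1‖L1]  x_C1² − (142/3)x_C1 + 272/3 = 0  ⇒  x_C1 = 2 or 136/3
2. given x_C1 < 110/3: keep 2

2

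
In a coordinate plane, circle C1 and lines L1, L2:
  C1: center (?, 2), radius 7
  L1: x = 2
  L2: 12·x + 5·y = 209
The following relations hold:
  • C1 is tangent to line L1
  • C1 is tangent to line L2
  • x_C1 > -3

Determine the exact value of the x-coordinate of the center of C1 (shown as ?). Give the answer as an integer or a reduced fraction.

9

1. [C1‖L1]  x_C1² − 4x_C1 − 45 = 0  ⇒  x_C1 = -5 or 9
2. [C1‖L2]  x_C1² − (199/6)x_C1 + 435/2 = 0  ⇒  x_C1 = 9 or 145/6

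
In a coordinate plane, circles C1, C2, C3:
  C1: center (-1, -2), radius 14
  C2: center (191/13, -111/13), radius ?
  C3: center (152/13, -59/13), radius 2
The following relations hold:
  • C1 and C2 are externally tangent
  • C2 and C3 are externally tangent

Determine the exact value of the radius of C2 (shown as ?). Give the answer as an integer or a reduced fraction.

1. [ext C1·C2]  r_C2² + 28r_C2 − 93 = 0  ⇒  r_C2 = 3 (r>0 drops 1)
2. [ext C2·C3]  r_C2² + 4r_C2 − 21 = 0  ⇒  r_C2 = 3 (r>0 drops 1)

3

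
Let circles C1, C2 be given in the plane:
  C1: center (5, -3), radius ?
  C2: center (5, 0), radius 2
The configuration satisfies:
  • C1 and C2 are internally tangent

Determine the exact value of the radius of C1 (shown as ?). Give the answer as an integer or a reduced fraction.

5

1. [int C1,C2]  r_C1² − 4r_C1 − 5 = 0  ⇒  r_C1 = 5 (r>0 drops 1)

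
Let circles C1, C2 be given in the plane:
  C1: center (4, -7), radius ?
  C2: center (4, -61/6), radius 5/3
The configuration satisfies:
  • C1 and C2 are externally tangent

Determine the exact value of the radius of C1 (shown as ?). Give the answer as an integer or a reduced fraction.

3/2

1. [ext C1·C2]  r_C1² + (10/3)r_C1 − 29/4 = 0  ⇒  r_C1 = 3/2 (r>0 drops 1)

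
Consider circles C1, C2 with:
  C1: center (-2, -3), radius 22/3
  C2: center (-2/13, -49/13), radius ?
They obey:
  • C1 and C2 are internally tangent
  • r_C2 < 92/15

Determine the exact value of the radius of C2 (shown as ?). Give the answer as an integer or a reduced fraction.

1. [int C1,C2]  r_C2² − (44/3)r_C2 + 448/9 = 0  ⇒  r_C2 = 16/3 or 28/3
2. given r_C2 < 92/15: keep 16/3

16/3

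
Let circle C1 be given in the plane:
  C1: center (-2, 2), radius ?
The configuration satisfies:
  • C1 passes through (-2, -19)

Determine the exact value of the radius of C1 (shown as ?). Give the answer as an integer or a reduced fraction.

1. [C1∋P]  r_C1² − 441 = 0  ⇒  r_C1 = 21 (r>0 drops 1)

21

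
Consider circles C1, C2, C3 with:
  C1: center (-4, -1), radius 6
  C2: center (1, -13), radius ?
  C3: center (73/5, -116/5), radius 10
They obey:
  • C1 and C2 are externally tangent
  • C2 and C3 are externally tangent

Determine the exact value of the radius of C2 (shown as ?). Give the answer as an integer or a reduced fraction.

7

1. [ext C1·C2]  r_C2² + 12r_C2 − 133 = 0  ⇒  r_C2 = 7 (r>0 drops 1)
2. [ext C2·C3]  r_C2² + 20r_C2 − 189 = 0  ⇒  r_C2 = 7 (r>0 drops 1)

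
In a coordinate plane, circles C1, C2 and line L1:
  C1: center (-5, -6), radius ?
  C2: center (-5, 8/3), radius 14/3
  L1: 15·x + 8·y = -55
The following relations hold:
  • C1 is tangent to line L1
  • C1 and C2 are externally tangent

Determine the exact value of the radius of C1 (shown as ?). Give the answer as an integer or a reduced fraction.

4

1. [C1‖L1]  r_C1² − 16 = 0  ⇒  r_C1 = 4 (r>0 drops 1)
2. [ext C1·C2]  r_C1² + (28/3)r_C1 − 160/3 = 0  ⇒  r_C1 = 4 (r>0 drops 1)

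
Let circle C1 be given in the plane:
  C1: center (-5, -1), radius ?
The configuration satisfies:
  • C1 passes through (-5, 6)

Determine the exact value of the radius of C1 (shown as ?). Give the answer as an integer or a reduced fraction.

1. [C1∋P]  r_C1² − 49 = 0  ⇒  r_C1 = 7 (r>0 drops 1)

7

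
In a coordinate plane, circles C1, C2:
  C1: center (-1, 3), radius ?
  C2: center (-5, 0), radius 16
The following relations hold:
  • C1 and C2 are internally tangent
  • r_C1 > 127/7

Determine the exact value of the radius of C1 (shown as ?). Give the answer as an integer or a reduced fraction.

21

1. [int C1,C2]  r_C1² − 32r_C1 + 231 = 0  ⇒  r_C1 = 11 or 21
2. given r_C1 > 127/7: keep 21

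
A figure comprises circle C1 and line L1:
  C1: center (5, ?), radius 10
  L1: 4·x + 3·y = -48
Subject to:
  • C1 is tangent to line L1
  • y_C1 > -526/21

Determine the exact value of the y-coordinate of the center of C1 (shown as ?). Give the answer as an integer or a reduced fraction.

1. [C1‖L1]  y_C1² + (136/3)y_C1 + 236 = 0  ⇒  y_C1 = -118/3 or -6
2. given y_C1 > -526/21: keep -6

-6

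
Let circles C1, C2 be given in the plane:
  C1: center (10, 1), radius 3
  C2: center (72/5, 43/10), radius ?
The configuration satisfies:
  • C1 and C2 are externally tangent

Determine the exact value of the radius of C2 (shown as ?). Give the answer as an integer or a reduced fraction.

1. [ext C1·C2]  r_C2² + 6r_C2 − 85/4 = 0  ⇒  r_C2 = 5/2 (r>0 drops 1)

5/2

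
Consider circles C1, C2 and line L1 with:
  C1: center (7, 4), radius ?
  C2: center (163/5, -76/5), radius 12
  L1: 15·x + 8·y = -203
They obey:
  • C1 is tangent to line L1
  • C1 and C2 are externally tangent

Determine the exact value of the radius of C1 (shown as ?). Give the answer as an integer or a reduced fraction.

20

1. [C1‖L1]  r_C1² − 400 = 0  ⇒  r_C1 = 20 (r>0 drops 1)
2. [ext C1·C2]  r_C1² + 24r_C1 − 880 = 0  ⇒  r_C1 = 20 (r>0 drops 1)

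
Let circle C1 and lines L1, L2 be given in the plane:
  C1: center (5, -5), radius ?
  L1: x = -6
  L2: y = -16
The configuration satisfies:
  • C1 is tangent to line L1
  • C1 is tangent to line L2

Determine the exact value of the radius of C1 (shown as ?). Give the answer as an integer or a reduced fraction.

11

1. [C1‖L1]  r_C1² − 121 = 0  ⇒  r_C1 = 11 (r>0 drops 1)
2. [C1‖L2]  r_C1² − 121 = 0  ⇒  r_C1 = 11 (r>0 drops 1)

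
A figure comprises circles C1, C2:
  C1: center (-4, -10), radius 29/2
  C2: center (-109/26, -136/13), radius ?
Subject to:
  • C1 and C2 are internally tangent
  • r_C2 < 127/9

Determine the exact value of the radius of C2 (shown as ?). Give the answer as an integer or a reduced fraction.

14

1. [int C1,C2]  r_C2² − 29r_C2 + 210 = 0  ⇒  r_C2 = 14 or 15
2. given r_C2 < 127/9: keep 14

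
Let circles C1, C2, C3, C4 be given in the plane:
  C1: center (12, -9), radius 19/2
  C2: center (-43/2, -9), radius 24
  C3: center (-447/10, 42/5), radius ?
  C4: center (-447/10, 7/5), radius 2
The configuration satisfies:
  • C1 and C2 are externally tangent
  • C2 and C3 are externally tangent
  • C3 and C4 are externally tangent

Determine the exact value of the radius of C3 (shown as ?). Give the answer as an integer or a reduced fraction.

1. [ext C2·C3]  r_C3² + 48r_C3 − 265 = 0  ⇒  r_C3 = 5 (r>0 drops 1)
2. [ext C3·C4]  r_C3² + 4r_C3 − 45 = 0  ⇒  r_C3 = 5 (r>0 drops 1)

5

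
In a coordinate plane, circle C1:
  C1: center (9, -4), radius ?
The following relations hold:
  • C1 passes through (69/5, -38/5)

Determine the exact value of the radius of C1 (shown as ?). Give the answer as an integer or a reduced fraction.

1. [C1∋P]  r_C1² − 36 = 0  ⇒  r_C1 = 6 (r>0 drops 1)

6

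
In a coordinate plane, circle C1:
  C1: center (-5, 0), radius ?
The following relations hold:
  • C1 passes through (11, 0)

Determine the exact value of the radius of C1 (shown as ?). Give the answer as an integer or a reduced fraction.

16

1. [C1∋P]  r_C1² − 256 = 0  ⇒  r_C1 = 16 (r>0 drops 1)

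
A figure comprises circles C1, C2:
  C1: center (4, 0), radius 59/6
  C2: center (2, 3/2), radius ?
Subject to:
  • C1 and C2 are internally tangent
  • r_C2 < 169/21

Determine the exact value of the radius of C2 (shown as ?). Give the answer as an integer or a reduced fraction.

1. [int C1,C2]  r_C2² − (59/3)r_C2 + 814/9 = 0  ⇒  r_C2 = 22/3 or 37/3
2. given r_C2 < 169/21: keep 22/3

22/3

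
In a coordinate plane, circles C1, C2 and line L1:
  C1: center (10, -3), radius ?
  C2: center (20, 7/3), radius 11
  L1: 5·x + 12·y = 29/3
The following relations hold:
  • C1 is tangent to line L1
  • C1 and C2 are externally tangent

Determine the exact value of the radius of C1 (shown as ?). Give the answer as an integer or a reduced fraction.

1/3

1. [C1‖L1]  r_C1² − 1/9 = 0  ⇒  r_C1 = 1/3 (r>0 drops 1)
2. [ext C1·C2]  r_C1² + 22r_C1 − 67/9 = 0  ⇒  r_C1 = 1/3 (r>0 drops 1)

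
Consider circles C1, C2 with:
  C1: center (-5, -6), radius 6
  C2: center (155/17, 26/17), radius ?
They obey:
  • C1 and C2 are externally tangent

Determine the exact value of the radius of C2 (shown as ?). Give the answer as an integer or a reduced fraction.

10

1. [ext C1·C2]  r_C2² + 12r_C2 − 220 = 0  ⇒  r_C2 = 10 (r>0 drops 1)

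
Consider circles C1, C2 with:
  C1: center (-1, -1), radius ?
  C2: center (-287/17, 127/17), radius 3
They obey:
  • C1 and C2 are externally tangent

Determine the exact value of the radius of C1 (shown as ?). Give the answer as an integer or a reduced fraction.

15

1. [ext C1·C2]  r_C1² + 6r_C1 − 315 = 0  ⇒  r_C1 = 15 (r>0 drops 1)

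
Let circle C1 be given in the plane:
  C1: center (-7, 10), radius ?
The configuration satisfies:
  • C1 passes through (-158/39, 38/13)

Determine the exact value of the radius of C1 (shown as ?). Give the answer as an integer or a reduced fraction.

23/3

1. [C1∋P]  r_C1² − 529/9 = 0  ⇒  r_C1 = 23/3 (r>0 drops 1)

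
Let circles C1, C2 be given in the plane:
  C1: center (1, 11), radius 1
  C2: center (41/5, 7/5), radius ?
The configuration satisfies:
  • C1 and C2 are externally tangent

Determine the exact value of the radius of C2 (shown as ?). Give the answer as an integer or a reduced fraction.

1. [ext C1·C2]  r_C2² + 2r_C2 − 143 = 0  ⇒  r_C2 = 11 (r>0 drops 1)

11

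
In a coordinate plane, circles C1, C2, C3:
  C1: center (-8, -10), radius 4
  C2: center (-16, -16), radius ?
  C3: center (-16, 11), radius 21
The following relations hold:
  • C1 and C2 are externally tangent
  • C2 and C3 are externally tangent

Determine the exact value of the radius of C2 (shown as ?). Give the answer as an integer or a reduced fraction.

1. [ext C1·C2]  r_C2² + 8r_C2 − 84 = 0  ⇒  r_C2 = 6 (r>0 drops 1)
2. [ext C2·C3]  r_C2² + 42r_C2 − 288 = 0  ⇒  r_C2 = 6 (r>0 drops 1)

6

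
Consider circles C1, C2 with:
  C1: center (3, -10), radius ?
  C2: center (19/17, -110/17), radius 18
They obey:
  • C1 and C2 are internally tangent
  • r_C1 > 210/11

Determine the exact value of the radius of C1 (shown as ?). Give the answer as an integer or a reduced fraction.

1. [int C1,C2]  r_C1² − 36r_C1 + 308 = 0  ⇒  r_C1 = 14 or 22
2. given r_C1 > 210/11: keep 22

22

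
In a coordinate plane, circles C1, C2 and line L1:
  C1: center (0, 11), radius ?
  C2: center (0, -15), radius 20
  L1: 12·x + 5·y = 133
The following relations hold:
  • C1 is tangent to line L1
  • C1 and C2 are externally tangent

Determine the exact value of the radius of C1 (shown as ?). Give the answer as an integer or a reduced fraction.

6

1. [C1‖L1]  r_C1² − 36 = 0  ⇒  r_C1 = 6 (r>0 drops 1)
2. [ext C1·C2]  r_C1² + 40r_C1 − 276 = 0  ⇒  r_C1 = 6 (r>0 drops 1)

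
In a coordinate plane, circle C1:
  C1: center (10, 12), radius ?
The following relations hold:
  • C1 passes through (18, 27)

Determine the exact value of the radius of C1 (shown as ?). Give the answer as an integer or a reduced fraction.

1. [C1∋P]  r_C1² − 289 = 0  ⇒  r_C1 = 17 (r>0 drops 1)

17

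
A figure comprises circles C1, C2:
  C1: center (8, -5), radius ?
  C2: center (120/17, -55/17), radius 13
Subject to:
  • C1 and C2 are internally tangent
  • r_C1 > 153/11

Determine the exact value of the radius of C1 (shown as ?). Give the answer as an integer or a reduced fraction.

1. [int C1,C2]  r_C1² − 26r_C1 + 165 = 0  ⇒  r_C1 = 11 or 15
2. given r_C1 > 153/11: keep 15

15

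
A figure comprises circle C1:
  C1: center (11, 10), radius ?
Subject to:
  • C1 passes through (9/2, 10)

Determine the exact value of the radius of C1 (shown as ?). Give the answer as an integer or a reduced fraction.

13/2

1. [C1∋P]  r_C1² − 169/4 = 0  ⇒  r_C1 = 13/2 (r>0 drops 1)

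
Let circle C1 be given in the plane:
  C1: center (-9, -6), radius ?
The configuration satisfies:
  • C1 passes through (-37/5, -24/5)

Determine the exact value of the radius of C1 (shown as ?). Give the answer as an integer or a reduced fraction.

2

1. [C1∋P]  r_C1² − 4 = 0  ⇒  r_C1 = 2 (r>0 drops 1)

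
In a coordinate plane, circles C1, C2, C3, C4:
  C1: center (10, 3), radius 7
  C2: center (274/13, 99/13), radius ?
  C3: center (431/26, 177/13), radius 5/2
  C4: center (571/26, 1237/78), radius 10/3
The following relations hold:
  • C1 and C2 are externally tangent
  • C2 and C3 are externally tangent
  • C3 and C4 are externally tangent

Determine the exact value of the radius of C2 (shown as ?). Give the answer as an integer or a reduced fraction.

1. [ext C1·C2]  r_C2² + 14r_C2 − 95 = 0  ⇒  r_C2 = 5 (r>0 drops 1)
2. [ext C2·C3]  r_C2² + 5r_C2 − 50 = 0  ⇒  r_C2 = 5 (r>0 drops 1)

5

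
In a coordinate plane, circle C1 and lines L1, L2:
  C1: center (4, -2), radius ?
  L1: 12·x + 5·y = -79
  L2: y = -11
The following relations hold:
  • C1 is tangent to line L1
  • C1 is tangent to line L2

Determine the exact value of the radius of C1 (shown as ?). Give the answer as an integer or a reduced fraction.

9

1. [C1‖L1]  r_C1² − 81 = 0  ⇒  r_C1 = 9 (r>0 drops 1)
2. [C1‖L2]  r_C1² − 81 = 0  ⇒  r_C1 = 9 (r>0 drops 1)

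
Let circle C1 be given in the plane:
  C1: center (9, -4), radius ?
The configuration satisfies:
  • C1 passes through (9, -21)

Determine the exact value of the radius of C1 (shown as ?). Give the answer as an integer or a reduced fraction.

17

1. [C1∋P]  r_C1² − 289 = 0  ⇒  r_C1 = 17 (r>0 drops 1)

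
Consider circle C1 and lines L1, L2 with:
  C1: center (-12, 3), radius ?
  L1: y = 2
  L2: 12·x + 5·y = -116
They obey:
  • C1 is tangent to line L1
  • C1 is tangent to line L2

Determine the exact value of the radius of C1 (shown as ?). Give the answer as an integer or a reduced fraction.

1

1. [C1‖L1]  r_C1² − 1 = 0  ⇒  r_C1 = 1 (r>0 drops 1)
2. [C1‖L2]  r_C1² − 1 = 0  ⇒  r_C1 = 1 (r>0 drops 1)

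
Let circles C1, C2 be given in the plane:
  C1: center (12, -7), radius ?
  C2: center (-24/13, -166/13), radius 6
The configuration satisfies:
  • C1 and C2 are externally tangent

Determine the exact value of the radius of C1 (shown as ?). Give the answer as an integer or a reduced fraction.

1. [ext C1·C2]  r_C1² + 12r_C1 − 189 = 0  ⇒  r_C1 = 9 (r>0 drops 1)

9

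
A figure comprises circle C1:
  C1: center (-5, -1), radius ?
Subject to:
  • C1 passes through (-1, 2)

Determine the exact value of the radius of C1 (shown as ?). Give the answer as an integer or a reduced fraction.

5

1. [C1∋P]  r_C1² − 25 = 0  ⇒  r_C1 = 5 (r>0 drops 1)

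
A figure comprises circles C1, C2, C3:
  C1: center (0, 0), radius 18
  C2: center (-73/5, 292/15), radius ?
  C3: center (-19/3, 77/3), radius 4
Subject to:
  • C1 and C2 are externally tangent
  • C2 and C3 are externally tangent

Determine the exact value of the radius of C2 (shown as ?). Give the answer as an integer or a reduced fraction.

1. [ext C1·C2]  r_C2² + 36r_C2 − 2413/9 = 0  ⇒  r_C2 = 19/3 (r>0 drops 1)
2. [ext C2·C3]  r_C2² + 8r_C2 − 817/9 = 0  ⇒  r_C2 = 19/3 (r>0 drops 1)

19/3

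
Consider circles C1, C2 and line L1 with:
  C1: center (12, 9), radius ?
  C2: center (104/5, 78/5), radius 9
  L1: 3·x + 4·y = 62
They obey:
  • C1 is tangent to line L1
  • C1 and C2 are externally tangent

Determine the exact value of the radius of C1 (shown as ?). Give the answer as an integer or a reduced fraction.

2

1. [C1‖L1]  r_C1² − 4 = 0  ⇒  r_C1 = 2 (r>0 drops 1)
2. [ext C1·C2]  r_C1² + 18r_C1 − 40 = 0  ⇒  r_C1 = 2 (r>0 drops 1)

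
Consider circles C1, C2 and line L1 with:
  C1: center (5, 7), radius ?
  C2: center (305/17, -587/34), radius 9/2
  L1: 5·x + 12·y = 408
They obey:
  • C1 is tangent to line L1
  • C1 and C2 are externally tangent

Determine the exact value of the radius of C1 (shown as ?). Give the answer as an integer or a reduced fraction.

23

1. [C1‖L1]  r_C1² − 529 = 0  ⇒  r_C1 = 23 (r>0 drops 1)
2. [ext C1·C2]  r_C1² + 9r_C1 − 736 = 0  ⇒  r_C1 = 23 (r>0 drops 1)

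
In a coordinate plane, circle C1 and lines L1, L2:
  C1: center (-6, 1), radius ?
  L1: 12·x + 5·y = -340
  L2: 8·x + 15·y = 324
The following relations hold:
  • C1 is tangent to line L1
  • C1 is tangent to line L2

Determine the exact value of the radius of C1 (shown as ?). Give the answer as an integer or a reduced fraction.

21

1. [C1‖L1]  r_C1² − 441 = 0  ⇒  r_C1 = 21 (r>0 drops 1)
2. [C1‖L2]  r_C1² − 441 = 0  ⇒  r_C1 = 21 (r>0 drops 1)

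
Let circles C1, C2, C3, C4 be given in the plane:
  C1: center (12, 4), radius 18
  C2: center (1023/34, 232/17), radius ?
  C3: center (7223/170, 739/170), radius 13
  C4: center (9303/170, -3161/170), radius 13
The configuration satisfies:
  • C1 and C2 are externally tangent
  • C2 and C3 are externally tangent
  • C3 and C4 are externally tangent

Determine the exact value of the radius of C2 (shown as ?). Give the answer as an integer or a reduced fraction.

5/2

1. [ext C1·C2]  r_C2² + 36r_C2 − 385/4 = 0  ⇒  r_C2 = 5/2 (r>0 drops 1)
2. [ext C2·C3]  r_C2² + 26r_C2 − 285/4 = 0  ⇒  r_C2 = 5/2 (r>0 drops 1)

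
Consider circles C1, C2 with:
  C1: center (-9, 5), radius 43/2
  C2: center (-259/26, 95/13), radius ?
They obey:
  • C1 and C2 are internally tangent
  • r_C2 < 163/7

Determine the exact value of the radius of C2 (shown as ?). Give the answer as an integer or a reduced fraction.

19

1. [int C1,C2]  r_C2² − 43r_C2 + 456 = 0  ⇒  r_C2 = 19 or 24
2. given r_C2 < 163/7: keep 19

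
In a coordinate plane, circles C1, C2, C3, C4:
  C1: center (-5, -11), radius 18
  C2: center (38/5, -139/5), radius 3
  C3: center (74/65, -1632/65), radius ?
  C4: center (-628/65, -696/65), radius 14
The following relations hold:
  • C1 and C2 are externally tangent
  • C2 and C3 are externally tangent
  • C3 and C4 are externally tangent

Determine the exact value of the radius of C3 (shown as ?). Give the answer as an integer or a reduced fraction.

4

1. [ext C2·C3]  r_C3² + 6r_C3 − 40 = 0  ⇒  r_C3 = 4 (r>0 drops 1)
2. [ext C3·C4]  r_C3² + 28r_C3 − 128 = 0  ⇒  r_C3 = 4 (r>0 drops 1)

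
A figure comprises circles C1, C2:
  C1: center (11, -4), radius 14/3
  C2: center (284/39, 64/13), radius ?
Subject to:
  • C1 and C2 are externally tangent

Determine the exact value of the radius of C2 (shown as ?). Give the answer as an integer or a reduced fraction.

1. [ext C1·C2]  r_C2² + (28/3)r_C2 − 215/3 = 0  ⇒  r_C2 = 5 (r>0 drops 1)

5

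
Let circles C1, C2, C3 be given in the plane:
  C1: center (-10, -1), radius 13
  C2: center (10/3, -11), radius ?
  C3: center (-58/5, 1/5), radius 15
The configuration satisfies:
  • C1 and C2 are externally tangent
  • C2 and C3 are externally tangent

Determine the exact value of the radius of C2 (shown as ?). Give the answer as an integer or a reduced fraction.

1. [ext C1·C2]  r_C2² + 26r_C2 − 979/9 = 0  ⇒  r_C2 = 11/3 (r>0 drops 1)
2. [ext C2·C3]  r_C2² + 30r_C2 − 1111/9 = 0  ⇒  r_C2 = 11/3 (r>0 drops 1)

11/3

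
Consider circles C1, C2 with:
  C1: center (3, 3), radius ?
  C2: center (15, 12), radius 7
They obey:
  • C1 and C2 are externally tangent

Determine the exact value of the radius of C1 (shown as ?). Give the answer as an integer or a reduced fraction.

1. [ext C1·C2]  r_C1² + 14r_C1 − 176 = 0  ⇒  r_C1 = 8 (r>0 drops 1)

8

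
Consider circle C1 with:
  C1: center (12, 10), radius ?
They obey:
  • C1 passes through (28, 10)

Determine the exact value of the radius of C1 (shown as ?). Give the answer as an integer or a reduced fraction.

1. [C1∋P]  r_C1² − 256 = 0  ⇒  r_C1 = 16 (r>0 drops 1)

16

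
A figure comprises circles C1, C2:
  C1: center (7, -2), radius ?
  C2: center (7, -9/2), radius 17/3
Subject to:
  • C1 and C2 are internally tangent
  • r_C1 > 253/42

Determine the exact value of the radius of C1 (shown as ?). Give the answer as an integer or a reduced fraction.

49/6

1. [int C1,C2]  r_C1² − (34/3)r_C1 + 931/36 = 0  ⇒  r_C1 = 19/6 or 49/6
2. given r_C1 > 253/42: keep 49/6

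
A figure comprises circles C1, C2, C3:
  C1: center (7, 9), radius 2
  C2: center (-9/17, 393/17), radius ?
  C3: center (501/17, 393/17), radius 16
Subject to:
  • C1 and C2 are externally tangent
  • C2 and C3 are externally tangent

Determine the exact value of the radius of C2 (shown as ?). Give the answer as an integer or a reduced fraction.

14

1. [ext C1·C2]  r_C2² + 4r_C2 − 252 = 0  ⇒  r_C2 = 14 (r>0 drops 1)
2. [ext C2·C3]  r_C2² + 32r_C2 − 644 = 0  ⇒  r_C2 = 14 (r>0 drops 1)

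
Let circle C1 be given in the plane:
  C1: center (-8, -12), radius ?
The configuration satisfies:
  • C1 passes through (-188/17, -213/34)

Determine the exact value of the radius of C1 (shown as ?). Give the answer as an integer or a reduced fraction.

13/2

1. [C1∋P]  r_C1² − 169/4 = 0  ⇒  r_C1 = 13/2 (r>0 drops 1)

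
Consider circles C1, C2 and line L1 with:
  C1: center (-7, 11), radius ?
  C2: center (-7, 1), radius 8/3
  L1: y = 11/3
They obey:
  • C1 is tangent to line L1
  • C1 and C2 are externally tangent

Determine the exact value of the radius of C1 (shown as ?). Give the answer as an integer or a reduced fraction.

22/3

1. [C1‖L1]  r_C1² − 484/9 = 0  ⇒  r_C1 = 22/3 (r>0 drops 1)
2. [ext C1·C2]  r_C1² + (16/3)r_C1 − 836/9 = 0  ⇒  r_C1 = 22/3 (r>0 drops 1)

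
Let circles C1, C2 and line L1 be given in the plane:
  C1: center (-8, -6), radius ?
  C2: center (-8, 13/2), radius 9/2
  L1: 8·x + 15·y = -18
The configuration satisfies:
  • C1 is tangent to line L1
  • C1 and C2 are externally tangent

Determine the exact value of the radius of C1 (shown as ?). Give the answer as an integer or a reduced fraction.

8

1. [C1‖L1]  r_C1² − 64 = 0  ⇒  r_C1 = 8 (r>0 drops 1)
2. [ext C1·C2]  r_C1² + 9r_C1 − 136 = 0  ⇒  r_C1 = 8 (r>0 drops 1)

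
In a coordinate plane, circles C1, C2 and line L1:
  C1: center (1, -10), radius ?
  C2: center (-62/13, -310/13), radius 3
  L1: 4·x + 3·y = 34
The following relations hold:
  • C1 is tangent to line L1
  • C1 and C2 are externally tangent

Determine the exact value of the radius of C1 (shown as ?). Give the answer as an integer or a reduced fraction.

12

1. [C1‖L1]  r_C1² − 144 = 0  ⇒  r_C1 = 12 (r>0 drops 1)
2. [ext C1·C2]  r_C1² + 6r_C1 − 216 = 0  ⇒  r_C1 = 12 (r>0 drops 1)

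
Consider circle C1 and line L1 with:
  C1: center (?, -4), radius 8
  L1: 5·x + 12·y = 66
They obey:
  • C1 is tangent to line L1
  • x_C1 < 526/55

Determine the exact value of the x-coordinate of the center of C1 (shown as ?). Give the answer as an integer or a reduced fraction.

1. [C1‖L1]  x_C1² − (228/5)x_C1 + 436/5 = 0  ⇒  x_C1 = 2 or 218/5
2. given x_C1 < 526/55: keep 2

2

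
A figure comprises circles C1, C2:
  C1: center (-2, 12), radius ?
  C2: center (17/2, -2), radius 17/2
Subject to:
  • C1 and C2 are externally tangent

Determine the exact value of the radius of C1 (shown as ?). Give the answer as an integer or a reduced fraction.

9

1. [ext C1·C2]  r_C1² + 17r_C1 − 234 = 0  ⇒  r_C1 = 9 (r>0 drops 1)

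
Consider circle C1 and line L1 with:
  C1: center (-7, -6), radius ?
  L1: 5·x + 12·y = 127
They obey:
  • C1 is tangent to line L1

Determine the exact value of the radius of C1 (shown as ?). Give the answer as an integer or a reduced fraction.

1. [C1‖L1]  r_C1² − 324 = 0  ⇒  r_C1 = 18 (r>0 drops 1)

18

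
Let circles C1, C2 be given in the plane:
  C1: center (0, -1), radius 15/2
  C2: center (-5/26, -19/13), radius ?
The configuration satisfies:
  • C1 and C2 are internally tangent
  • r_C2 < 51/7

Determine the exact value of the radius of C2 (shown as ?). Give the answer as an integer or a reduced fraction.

1. [int C1,C2]  r_C2² − 15r_C2 + 56 = 0  ⇒  r_C2 = 7 or 8
2. given r_C2 < 51/7: keep 7

7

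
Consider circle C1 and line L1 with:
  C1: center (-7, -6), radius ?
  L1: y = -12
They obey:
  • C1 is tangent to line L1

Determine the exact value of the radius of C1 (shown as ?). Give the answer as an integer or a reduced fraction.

1. [C1‖L1]  r_C1² − 36 = 0  ⇒  r_C1 = 6 (r>0 drops 1)

6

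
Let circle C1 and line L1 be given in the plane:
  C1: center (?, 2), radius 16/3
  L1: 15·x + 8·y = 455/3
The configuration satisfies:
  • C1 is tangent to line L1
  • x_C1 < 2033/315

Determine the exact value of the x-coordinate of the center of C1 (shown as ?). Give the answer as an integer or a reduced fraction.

3

1. [C1‖L1]  x_C1² − (814/45)x_C1 + 679/15 = 0  ⇒  x_C1 = 3 or 679/45
2. given x_C1 < 2033/315: keep 3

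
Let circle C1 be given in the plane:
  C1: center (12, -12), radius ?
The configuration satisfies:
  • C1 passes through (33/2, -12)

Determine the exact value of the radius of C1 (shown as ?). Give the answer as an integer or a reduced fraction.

1. [C1∋P]  r_C1² − 81/4 = 0  ⇒  r_C1 = 9/2 (r>0 drops 1)

9/2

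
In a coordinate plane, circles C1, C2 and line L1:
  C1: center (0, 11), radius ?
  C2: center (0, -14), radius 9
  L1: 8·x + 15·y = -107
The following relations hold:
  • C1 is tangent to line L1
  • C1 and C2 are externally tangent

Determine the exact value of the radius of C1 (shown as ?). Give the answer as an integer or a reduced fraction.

1. [C1‖L1]  r_C1² − 256 = 0  ⇒  r_C1 = 16 (r>0 drops 1)
2. [ext C1·C2]  r_C1² + 18r_C1 − 544 = 0  ⇒  r_C1 = 16 (r>0 drops 1)

16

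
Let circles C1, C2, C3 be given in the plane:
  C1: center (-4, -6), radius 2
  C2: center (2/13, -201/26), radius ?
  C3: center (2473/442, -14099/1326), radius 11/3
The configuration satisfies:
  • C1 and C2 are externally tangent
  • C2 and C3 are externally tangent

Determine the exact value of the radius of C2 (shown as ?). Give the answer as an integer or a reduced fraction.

5/2

1. [ext C1·C2]  r_C2² + 4r_C2 − 65/4 = 0  ⇒  r_C2 = 5/2 (r>0 drops 1)
2. [ext C2·C3]  r_C2² + (22/3)r_C2 − 295/12 = 0  ⇒  r_C2 = 5/2 (r>0 drops 1)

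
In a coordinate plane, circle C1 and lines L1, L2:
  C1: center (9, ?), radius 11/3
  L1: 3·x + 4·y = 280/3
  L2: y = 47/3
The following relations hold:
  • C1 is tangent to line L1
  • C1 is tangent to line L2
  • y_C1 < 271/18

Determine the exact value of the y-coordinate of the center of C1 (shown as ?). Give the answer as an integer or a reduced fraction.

1. [C1‖L1]  y_C1² − (199/6)y_C1 + 254 = 0  ⇒  y_C1 = 12 or 127/6
2. [C1‖L2]  y_C1² − (94/3)y_C1 + 232 = 0  ⇒  y_C1 = 12 or 58/3

12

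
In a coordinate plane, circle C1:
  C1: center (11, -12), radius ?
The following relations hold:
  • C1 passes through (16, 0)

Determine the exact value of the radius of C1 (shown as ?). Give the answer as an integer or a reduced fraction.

13

1. [C1∋P]  r_C1² − 169 = 0  ⇒  r_C1 = 13 (r>0 drops 1)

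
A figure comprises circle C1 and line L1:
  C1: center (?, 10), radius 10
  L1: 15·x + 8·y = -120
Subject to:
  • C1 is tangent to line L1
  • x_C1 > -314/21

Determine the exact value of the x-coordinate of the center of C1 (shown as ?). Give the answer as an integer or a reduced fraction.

1. [C1‖L1]  x_C1² + (80/3)x_C1 + 148/3 = 0  ⇒  x_C1 = -74/3 or -2
2. given x_C1 > -314/21: keep -2

-2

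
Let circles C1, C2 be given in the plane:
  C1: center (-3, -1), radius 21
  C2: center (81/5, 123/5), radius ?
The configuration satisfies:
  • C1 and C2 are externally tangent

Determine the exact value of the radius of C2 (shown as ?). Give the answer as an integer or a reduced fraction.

11

1. [ext C1·C2]  r_C2² + 42r_C2 − 583 = 0  ⇒  r_C2 = 11 (r>0 drops 1)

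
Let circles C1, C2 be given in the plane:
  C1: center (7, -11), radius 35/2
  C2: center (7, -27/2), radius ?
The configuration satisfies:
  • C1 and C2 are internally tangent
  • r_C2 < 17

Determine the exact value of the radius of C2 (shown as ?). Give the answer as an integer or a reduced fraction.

15

1. [int C1,C2]  r_C2² − 35r_C2 + 300 = 0  ⇒  r_C2 = 15 or 20
2. given r_C2 < 17: keep 15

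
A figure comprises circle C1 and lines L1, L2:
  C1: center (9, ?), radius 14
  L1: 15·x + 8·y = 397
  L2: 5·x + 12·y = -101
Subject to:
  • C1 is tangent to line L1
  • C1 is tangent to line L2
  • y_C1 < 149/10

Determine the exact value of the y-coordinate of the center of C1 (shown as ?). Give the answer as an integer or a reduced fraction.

1. [C1‖L1]  y_C1² − (131/2)y_C1 + 375/2 = 0  ⇒  y_C1 = 3 or 125/2
2. [C1‖L2]  y_C1² + (73/3)y_C1 − 82 = 0  ⇒  y_C1 = -82/3 or 3

3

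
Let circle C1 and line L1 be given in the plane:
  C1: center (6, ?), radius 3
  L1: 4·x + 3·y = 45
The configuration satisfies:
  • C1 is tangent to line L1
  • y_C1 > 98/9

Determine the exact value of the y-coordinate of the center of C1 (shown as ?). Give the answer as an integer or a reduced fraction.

12

1. [C1‖L1]  y_C1² − 14y_C1 + 24 = 0  ⇒  y_C1 = 2 or 12
2. given y_C1 > 98/9: keep 12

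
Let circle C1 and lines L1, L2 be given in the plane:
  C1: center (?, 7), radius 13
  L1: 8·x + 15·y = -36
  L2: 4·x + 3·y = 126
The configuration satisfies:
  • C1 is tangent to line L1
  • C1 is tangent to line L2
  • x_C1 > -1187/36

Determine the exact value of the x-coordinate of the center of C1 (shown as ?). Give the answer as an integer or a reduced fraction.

10

1. [C1‖L1]  x_C1² + (141/4)x_C1 − 905/2 = 0  ⇒  x_C1 = -181/4 or 10
2. [C1‖L2]  x_C1² − (105/2)x_C1 + 425 = 0  ⇒  x_C1 = 10 or 85/2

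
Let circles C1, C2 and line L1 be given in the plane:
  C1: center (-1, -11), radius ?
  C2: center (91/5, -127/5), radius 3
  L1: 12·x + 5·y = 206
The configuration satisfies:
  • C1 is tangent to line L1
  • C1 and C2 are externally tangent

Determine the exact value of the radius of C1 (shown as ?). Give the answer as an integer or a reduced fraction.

1. [C1‖L1]  r_C1² − 441 = 0  ⇒  r_C1 = 21 (r>0 drops 1)
2. [ext C1·C2]  r_C1² + 6r_C1 − 567 = 0  ⇒  r_C1 = 21 (r>0 drops 1)

21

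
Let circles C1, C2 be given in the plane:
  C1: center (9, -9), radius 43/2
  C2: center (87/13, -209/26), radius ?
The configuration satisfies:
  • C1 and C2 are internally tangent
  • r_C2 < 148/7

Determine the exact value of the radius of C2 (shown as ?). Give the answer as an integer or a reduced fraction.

19

1. [int C1,C2]  r_C2² − 43r_C2 + 456 = 0  ⇒  r_C2 = 19 or 24
2. given r_C2 < 148/7: keep 19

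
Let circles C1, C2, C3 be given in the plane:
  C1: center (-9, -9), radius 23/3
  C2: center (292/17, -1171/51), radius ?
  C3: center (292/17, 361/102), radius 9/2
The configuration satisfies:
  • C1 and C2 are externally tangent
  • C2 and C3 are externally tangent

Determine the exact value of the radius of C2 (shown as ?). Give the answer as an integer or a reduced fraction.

1. [ext C1·C2]  r_C2² + (46/3)r_C2 − 2464/3 = 0  ⇒  r_C2 = 22 (r>0 drops 1)
2. [ext C2·C3]  r_C2² + 9r_C2 − 682 = 0  ⇒  r_C2 = 22 (r>0 drops 1)

22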